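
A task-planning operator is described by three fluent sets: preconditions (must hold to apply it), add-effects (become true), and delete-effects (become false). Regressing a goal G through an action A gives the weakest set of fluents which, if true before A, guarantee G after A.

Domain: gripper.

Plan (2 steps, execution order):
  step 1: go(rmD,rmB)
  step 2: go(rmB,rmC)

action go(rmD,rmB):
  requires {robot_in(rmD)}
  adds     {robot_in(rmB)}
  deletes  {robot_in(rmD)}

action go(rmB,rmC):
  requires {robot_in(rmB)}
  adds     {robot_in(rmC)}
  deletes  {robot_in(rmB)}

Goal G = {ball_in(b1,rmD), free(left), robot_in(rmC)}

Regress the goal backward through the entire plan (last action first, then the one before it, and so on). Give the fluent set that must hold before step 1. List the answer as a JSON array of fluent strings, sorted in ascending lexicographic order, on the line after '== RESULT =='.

Regress step by step:
  through step 2 (go(rmB,rmC)): drop {robot_in(rmC)}, keep {ball_in(b1,rmD), free(left)}, require {robot_in(rmB)}
    → {ball_in(b1,rmD), free(left), robot_in(rmB)}
  through step 1 (go(rmD,rmB)): drop {robot_in(rmB)}, keep {ball_in(b1,rmD), free(left)}, require {robot_in(rmD)}
    → {ball_in(b1,rmD), free(left), robot_in(rmD)}

== RESULT ==
["ball_in(b1,rmD)", "free(left)", "robot_in(rmD)"]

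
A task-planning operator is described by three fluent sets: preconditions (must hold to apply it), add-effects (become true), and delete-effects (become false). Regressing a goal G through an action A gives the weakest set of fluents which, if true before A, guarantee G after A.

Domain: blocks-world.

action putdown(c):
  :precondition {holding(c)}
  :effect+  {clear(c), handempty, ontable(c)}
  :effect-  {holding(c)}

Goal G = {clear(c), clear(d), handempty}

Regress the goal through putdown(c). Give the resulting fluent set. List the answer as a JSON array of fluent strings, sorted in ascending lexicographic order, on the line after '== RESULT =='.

Compute (G \ add) ∪ pre:
  G ∩ del = {}  (empty — regression defined)
  G \ add = {clear(c), clear(d), handempty} \ {clear(c), handempty, ontable(c)} = {clear(d)}
  ∪ pre   = {clear(d)} ∪ {holding(c)}
          = {clear(d), holding(c)}

== RESULT ==
["clear(d)", "holding(c)"]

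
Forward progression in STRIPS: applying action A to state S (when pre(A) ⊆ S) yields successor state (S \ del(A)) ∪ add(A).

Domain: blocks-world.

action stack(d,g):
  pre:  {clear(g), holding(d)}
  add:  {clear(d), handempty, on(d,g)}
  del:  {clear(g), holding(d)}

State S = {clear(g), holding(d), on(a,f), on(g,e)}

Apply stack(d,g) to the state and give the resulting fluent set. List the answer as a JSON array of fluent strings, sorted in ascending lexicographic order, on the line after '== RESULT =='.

Progress:
  pre ⊆ S: {clear(g), holding(d)} ⊆ S  — applicable
  S \ del = {on(a,f), on(g,e)}
  ∪ add   = {clear(d), handempty, on(a,f), on(d,g), on(g,e)}

== RESULT ==
["clear(d)", "handempty", "on(a,f)", "on(d,g)", "on(g,e)"]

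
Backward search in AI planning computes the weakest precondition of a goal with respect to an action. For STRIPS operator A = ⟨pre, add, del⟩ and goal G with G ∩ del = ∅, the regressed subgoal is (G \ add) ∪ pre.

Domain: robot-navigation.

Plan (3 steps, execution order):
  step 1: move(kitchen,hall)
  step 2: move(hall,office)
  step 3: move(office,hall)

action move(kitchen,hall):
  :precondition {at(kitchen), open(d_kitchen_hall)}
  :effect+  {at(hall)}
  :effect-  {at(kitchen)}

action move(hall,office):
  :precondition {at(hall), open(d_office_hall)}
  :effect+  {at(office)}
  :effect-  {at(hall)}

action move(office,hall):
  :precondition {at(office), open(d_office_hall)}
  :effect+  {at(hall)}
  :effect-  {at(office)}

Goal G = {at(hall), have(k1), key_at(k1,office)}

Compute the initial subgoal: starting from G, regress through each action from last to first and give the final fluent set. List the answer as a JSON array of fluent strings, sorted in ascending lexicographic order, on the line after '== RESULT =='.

Regress step by step:
  through step 3 (move(office,hall)): drop {at(hall)}, keep {have(k1), key_at(k1,office)}, require {at(office), open(d_office_hall)}
    → {at(office), have(k1), key_at(k1,office), open(d_office_hall)}
  through step 2 (move(hall,office)): drop {at(office)}, keep {have(k1), key_at(k1,office), open(d_office_hall)}, require {at(hall), open(d_office_hall)}
    → {at(hall), have(k1), key_at(k1,office), open(d_office_hall)}
  through step 1 (move(kitchen,hall)): drop {at(hall)}, keep {have(k1), key_at(k1,office), open(d_office_hall)}, require {at(kitchen), open(d_kitchen_hall)}
    → {at(kitchen), have(k1), key_at(k1,office), open(d_kitchen_hall), open(d_office_hall)}

== RESULT ==
["at(kitchen)", "have(k1)", "key_at(k1,office)", "open(d_kitchen_hall)", "open(d_office_hall)"]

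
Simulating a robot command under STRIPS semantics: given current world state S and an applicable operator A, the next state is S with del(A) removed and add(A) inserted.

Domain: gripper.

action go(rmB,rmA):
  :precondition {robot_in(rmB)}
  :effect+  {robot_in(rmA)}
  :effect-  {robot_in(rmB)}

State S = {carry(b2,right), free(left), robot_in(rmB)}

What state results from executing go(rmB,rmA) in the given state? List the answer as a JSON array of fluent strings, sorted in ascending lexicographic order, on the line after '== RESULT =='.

Progress:
  pre ⊆ S: {robot_in(rmB)} ⊆ S  — applicable
  S \ del = {carry(b2,right), free(left)}
  ∪ add   = {carry(b2,right), free(left), robot_in(rmA)}

== RESULT ==
["carry(b2,right)", "free(left)", "robot_in(rmA)"]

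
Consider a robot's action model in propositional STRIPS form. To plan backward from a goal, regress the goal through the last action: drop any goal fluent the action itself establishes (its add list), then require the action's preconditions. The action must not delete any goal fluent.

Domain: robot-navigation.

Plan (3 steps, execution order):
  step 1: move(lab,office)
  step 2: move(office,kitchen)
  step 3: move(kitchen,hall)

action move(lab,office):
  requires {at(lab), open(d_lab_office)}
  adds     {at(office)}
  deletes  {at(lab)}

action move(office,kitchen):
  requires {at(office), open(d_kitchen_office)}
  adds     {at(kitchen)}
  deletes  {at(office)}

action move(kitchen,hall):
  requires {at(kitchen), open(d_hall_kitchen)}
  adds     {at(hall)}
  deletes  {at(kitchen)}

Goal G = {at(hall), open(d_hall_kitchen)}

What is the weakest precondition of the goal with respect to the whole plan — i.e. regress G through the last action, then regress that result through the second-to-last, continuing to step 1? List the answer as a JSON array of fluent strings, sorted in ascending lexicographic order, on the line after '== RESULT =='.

Regress step by step:
  through step 3 (move(kitchen,hall)): drop {at(hall)}, keep {open(d_hall_kitchen)}, require {at(kitchen), open(d_hall_kitchen)}
    → {at(kitchen), open(d_hall_kitchen)}
  through step 2 (move(office,kitchen)): drop {at(kitchen)}, keep {open(d_hall_kitchen)}, require {at(office), open(d_kitchen_office)}
    → {at(office), open(d_hall_kitchen), open(d_kitchen_office)}
  through step 1 (move(lab,office)): drop {at(office)}, keep {open(d_hall_kitchen), open(d_kitchen_office)}, require {at(lab), open(d_lab_office)}
    → {at(lab), open(d_hall_kitchen), open(d_kitchen_office), open(d_lab_office)}

== RESULT ==
["at(lab)", "open(d_hall_kitchen)", "open(d_kitchen_office)", "open(d_lab_office)"]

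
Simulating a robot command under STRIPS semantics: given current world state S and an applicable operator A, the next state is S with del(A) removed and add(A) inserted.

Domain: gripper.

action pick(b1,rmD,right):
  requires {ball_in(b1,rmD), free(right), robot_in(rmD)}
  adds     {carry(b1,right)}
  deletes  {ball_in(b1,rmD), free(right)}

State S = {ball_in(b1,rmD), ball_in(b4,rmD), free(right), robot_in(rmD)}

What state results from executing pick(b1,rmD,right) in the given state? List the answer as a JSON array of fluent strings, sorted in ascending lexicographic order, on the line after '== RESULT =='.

Progress:
  pre ⊆ S: {ball_in(b1,rmD), free(right), robot_in(rmD)} ⊆ S  — applicable
  S \ del = {ball_in(b4,rmD), robot_in(rmD)}
  ∪ add   = {ball_in(b4,rmD), carry(b1,right), robot_in(rmD)}

== RESULT ==
["ball_in(b4,rmD)", "carry(b1,right)", "robot_in(rmD)"]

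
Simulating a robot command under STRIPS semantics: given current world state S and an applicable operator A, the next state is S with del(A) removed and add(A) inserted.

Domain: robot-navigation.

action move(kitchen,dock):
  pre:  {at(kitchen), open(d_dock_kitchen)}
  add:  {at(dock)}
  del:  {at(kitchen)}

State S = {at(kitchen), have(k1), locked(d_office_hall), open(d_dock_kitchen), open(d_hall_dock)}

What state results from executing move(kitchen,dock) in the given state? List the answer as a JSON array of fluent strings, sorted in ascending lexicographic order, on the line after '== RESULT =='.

Progress:
  pre ⊆ S: {at(kitchen), open(d_dock_kitchen)} ⊆ S  — applicable
  S \ del = {have(k1), locked(d_office_hall), open(d_dock_kitchen), open(d_hall_dock)}
  ∪ add   = {at(dock), have(k1), locked(d_office_hall), open(d_dock_kitchen), open(d_hall_dock)}

== RESULT ==
["at(dock)", "have(k1)", "locked(d_office_hall)", "open(d_dock_kitchen)", "open(d_hall_dock)"]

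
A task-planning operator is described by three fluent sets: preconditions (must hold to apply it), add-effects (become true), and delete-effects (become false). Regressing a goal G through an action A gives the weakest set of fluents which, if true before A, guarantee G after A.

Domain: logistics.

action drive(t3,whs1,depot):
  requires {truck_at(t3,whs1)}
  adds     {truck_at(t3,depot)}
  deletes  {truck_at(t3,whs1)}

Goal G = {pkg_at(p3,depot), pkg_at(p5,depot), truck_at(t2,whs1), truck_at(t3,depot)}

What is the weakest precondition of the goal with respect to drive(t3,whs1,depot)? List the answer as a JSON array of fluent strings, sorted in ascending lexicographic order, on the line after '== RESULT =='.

Compute (G \ add) ∪ pre:
  G ∩ del = {}  (empty — regression defined)
  G \ add = {pkg_at(p3,depot), pkg_at(p5,depot), truck_at(t2,whs1), truck_at(t3,depot)} \ {truck_at(t3,depot)} = {pkg_at(p3,depot), pkg_at(p5,depot), truck_at(t2,whs1)}
  ∪ pre   = {pkg_at(p3,depot), pkg_at(p5,depot), truck_at(t2,whs1)} ∪ {truck_at(t3,whs1)}
          = {pkg_at(p3,depot), pkg_at(p5,depot), truck_at(t2,whs1), truck_at(t3,whs1)}

== RESULT ==
["pkg_at(p3,depot)", "pkg_at(p5,depot)", "truck_at(t2,whs1)", "truck_at(t3,whs1)"]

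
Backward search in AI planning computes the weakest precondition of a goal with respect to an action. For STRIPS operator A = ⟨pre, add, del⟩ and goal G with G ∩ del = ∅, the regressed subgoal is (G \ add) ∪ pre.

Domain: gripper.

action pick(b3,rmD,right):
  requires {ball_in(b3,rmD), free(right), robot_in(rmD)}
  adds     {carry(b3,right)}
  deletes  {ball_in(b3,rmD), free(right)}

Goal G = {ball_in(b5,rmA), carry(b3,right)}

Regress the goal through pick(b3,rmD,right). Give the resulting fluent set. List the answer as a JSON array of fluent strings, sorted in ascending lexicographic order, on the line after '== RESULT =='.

Compute (G \ add) ∪ pre:
  G ∩ del = {}  (empty — regression defined)
  G \ add = {ball_in(b5,rmA), carry(b3,right)} \ {carry(b3,right)} = {ball_in(b5,rmA)}
  ∪ pre   = {ball_in(b5,rmA)} ∪ {ball_in(b3,rmD), free(right), robot_in(rmD)}
          = {ball_in(b3,rmD), ball_in(b5,rmA), free(right), robot_in(rmD)}

== RESULT ==
["ball_in(b3,rmD)", "ball_in(b5,rmA)", "free(right)", "robot_in(rmD)"]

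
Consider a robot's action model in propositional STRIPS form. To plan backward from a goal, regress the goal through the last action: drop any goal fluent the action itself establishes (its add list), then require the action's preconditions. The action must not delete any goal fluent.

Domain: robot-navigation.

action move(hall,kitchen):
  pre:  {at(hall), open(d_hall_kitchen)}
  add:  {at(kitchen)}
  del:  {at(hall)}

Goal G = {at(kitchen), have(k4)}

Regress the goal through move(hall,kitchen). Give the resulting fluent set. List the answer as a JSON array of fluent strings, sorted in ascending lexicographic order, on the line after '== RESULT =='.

Compute (G \ add) ∪ pre:
  G ∩ del = {}  (empty — regression defined)
  G \ add = {at(kitchen), have(k4)} \ {at(kitchen)} = {have(k4)}
  ∪ pre   = {have(k4)} ∪ {at(hall), open(d_hall_kitchen)}
          = {at(hall), have(k4), open(d_hall_kitchen)}

== RESULT ==
["at(hall)", "have(k4)", "open(d_hall_kitchen)"]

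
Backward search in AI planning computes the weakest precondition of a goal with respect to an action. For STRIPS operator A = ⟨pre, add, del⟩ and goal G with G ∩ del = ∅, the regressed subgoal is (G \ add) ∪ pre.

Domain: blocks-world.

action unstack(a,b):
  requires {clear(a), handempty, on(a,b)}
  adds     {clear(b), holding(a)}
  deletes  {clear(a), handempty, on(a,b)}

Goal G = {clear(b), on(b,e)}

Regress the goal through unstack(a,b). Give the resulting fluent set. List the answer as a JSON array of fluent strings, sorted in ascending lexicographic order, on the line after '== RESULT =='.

Regress:
  G ∩ del = {}  (empty — regression defined)
  G \ add = {clear(b), on(b,e)} \ {clear(b), holding(a)} = {on(b,e)}
  ∪ pre   = {on(b,e)} ∪ {clear(a), handempty, on(a,b)}
          = {clear(a), handempty, on(a,b), on(b,e)}

== RESULT ==
["clear(a)", "handempty", "on(a,b)", "on(b,e)"]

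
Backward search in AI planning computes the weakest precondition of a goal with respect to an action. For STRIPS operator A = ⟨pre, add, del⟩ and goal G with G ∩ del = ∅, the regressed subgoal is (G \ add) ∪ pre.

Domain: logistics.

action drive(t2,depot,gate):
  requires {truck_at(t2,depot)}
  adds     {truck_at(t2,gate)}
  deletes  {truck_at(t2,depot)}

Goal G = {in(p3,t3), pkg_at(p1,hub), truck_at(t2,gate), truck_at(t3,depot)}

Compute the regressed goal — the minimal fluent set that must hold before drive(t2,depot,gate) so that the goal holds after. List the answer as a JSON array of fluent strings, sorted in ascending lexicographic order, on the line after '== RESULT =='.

Regress:
  G ∩ del = {}  (empty — regression defined)
  G \ add = {in(p3,t3), pkg_at(p1,hub), truck_at(t2,gate), truck_at(t3,depot)} \ {truck_at(t2,gate)} = {in(p3,t3), pkg_at(p1,hub), truck_at(t3,depot)}
  ∪ pre   = {in(p3,t3), pkg_at(p1,hub), truck_at(t3,depot)} ∪ {truck_at(t2,depot)}
          = {in(p3,t3), pkg_at(p1,hub), truck_at(t2,depot), truck_at(t3,depot)}

== RESULT ==
["in(p3,t3)", "pkg_at(p1,hub)", "truck_at(t2,depot)", "truck_at(t3,depot)"]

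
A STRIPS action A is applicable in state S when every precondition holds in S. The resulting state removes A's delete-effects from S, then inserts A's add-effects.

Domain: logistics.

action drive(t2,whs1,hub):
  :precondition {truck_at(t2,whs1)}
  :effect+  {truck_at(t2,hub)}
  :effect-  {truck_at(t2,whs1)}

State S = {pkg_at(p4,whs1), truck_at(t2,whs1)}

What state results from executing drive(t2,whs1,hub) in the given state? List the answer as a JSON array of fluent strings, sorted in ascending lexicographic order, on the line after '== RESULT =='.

Compute (S \ del) ∪ add:
  pre ⊆ S: {truck_at(t2,whs1)} ⊆ S  — applicable
  S \ del = {pkg_at(p4,whs1)}
  ∪ add   = {pkg_at(p4,whs1), truck_at(t2,hub)}

== RESULT ==
["pkg_at(p4,whs1)", "truck_at(t2,hub)"]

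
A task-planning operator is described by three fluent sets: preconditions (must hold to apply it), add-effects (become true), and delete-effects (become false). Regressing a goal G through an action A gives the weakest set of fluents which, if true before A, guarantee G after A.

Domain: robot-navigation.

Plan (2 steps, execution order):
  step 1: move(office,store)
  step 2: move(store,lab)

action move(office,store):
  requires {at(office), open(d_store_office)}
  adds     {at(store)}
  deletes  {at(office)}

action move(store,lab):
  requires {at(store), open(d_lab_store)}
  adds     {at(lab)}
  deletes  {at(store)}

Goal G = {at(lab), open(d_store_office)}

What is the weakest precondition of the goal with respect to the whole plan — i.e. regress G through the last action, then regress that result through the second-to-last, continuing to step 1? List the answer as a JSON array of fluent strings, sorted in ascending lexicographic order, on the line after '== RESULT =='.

Work backward from the goal:
  through step 2 (move(store,lab)): drop {at(lab)}, keep {open(d_store_office)}, require {at(store), open(d_lab_store)}
    → {at(store), open(d_lab_store), open(d_store_office)}
  through step 1 (move(office,store)): drop {at(store)}, keep {open(d_lab_store), open(d_store_office)}, require {at(office), open(d_store_office)}
    → {at(office), open(d_lab_store), open(d_store_office)}

== RESULT ==
["at(office)", "open(d_lab_store)", "open(d_store_office)"]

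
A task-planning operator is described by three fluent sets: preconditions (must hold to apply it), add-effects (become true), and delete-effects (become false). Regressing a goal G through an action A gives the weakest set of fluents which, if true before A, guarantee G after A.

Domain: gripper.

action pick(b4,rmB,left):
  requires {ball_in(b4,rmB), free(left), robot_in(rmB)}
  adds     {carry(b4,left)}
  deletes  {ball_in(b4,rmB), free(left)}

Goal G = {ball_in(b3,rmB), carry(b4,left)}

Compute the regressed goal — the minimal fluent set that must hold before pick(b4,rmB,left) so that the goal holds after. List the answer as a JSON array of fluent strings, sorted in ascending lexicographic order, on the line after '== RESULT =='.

Compute (G \ add) ∪ pre:
  G ∩ del = {}  (empty — regression defined)
  G \ add = {ball_in(b3,rmB), carry(b4,left)} \ {carry(b4,left)} = {ball_in(b3,rmB)}
  ∪ pre   = {ball_in(b3,rmB)} ∪ {ball_in(b4,rmB), free(left), robot_in(rmB)}
          = {ball_in(b3,rmB), ball_in(b4,rmB), free(left), robot_in(rmB)}

== RESULT ==
["ball_in(b3,rmB)", "ball_in(b4,rmB)", "free(left)", "robot_in(rmB)"]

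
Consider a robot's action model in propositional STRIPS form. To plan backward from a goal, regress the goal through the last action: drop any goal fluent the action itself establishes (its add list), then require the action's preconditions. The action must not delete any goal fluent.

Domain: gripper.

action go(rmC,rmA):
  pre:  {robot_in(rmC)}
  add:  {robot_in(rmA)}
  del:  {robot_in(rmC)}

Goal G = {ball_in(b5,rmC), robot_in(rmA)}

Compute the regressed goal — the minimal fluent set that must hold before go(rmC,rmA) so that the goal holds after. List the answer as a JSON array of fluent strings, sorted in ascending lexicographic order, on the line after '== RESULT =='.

Regress:
  G ∩ del = {}  (empty — regression defined)
  G \ add = {ball_in(b5,rmC), robot_in(rmA)} \ {robot_in(rmA)} = {ball_in(b5,rmC)}
  ∪ pre   = {ball_in(b5,rmC)} ∪ {robot_in(rmC)}
          = {ball_in(b5,rmC), robot_in(rmC)}

== RESULT ==
["ball_in(b5,rmC)", "robot_in(rmC)"]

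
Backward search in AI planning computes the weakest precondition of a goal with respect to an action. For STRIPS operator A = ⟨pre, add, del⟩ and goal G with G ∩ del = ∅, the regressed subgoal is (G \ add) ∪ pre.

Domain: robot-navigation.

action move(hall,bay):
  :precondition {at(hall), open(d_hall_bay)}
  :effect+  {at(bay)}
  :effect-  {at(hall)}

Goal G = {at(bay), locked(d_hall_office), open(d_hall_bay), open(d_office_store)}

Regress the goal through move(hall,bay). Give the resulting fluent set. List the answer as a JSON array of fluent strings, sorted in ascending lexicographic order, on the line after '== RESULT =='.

Compute (G \ add) ∪ pre:
  G ∩ del = {}  (empty — regression defined)
  G \ add = {at(bay), locked(d_hall_office), open(d_hall_bay), open(d_office_store)} \ {at(bay)} = {locked(d_hall_office), open(d_hall_bay), open(d_office_store)}
  ∪ pre   = {locked(d_hall_office), open(d_hall_bay), open(d_office_store)} ∪ {at(hall), open(d_hall_bay)}
          = {at(hall), locked(d_hall_office), open(d_hall_bay), open(d_office_store)}

== RESULT ==
["at(hall)", "locked(d_hall_office)", "open(d_hall_bay)", "open(d_office_store)"]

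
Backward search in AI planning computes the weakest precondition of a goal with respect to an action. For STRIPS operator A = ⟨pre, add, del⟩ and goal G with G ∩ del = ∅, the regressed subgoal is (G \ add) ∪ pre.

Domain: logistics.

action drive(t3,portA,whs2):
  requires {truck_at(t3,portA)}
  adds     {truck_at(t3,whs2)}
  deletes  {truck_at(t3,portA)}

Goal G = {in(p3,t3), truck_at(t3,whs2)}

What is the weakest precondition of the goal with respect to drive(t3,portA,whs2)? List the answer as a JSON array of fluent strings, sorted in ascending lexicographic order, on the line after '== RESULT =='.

Compute (G \ add) ∪ pre:
  G ∩ del = {}  (empty — regression defined)
  G \ add = {in(p3,t3), truck_at(t3,whs2)} \ {truck_at(t3,whs2)} = {in(p3,t3)}
  ∪ pre   = {in(p3,t3)} ∪ {truck_at(t3,portA)}
          = {in(p3,t3), truck_at(t3,portA)}

== RESULT ==
["in(p3,t3)", "truck_at(t3,portA)"]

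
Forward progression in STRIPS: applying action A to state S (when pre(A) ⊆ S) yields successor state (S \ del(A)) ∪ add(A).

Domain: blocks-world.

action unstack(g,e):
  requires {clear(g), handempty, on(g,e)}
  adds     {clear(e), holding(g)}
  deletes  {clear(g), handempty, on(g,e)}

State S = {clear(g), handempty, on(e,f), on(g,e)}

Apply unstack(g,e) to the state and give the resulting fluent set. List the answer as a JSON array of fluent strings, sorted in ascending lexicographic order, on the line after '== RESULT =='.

Compute (S \ del) ∪ add:
  pre ⊆ S: {clear(g), handempty, on(g,e)} ⊆ S  — applicable
  S \ del = {on(e,f)}
  ∪ add   = {clear(e), holding(g), on(e,f)}

== RESULT ==
["clear(e)", "holding(g)", "on(e,f)"]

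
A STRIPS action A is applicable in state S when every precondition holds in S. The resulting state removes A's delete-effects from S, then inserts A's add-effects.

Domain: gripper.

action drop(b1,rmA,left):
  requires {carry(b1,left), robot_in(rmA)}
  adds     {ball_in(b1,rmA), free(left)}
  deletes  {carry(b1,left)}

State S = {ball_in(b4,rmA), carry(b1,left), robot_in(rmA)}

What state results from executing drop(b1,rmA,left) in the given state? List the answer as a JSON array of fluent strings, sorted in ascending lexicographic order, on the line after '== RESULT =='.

Compute (S \ del) ∪ add:
  pre ⊆ S: {carry(b1,left), robot_in(rmA)} ⊆ S  — applicable
  S \ del = {ball_in(b4,rmA), robot_in(rmA)}
  ∪ add   = {ball_in(b1,rmA), ball_in(b4,rmA), free(left), robot_in(rmA)}

== RESULT ==
["ball_in(b1,rmA)", "ball_in(b4,rmA)", "free(left)", "robot_in(rmA)"]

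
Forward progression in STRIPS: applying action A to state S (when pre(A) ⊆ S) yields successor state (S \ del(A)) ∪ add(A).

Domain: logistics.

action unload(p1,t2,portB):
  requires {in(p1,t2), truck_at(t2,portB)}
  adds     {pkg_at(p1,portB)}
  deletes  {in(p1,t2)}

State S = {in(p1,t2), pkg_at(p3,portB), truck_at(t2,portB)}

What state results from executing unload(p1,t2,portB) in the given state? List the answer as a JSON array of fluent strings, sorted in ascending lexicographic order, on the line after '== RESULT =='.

Progress:
  pre ⊆ S: {in(p1,t2), truck_at(t2,portB)} ⊆ S  — applicable
  S \ del = {pkg_at(p3,portB), truck_at(t2,portB)}
  ∪ add   = {pkg_at(p1,portB), pkg_at(p3,portB), truck_at(t2,portB)}

== RESULT ==
["pkg_at(p1,portB)", "pkg_at(p3,portB)", "truck_at(t2,portB)"]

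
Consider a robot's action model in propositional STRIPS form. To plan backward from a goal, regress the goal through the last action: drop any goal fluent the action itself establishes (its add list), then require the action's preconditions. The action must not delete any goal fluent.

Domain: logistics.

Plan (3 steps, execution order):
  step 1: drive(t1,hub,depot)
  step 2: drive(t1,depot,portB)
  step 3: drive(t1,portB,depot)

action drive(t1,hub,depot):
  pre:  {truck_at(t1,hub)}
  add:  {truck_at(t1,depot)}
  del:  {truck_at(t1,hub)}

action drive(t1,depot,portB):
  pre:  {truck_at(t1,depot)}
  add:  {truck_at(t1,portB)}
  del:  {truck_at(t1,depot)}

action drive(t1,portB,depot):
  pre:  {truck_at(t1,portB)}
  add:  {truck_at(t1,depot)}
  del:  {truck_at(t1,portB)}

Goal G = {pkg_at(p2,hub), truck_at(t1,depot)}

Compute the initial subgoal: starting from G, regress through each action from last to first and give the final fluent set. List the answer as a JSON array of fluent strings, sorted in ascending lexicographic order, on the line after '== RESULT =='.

Regress step by step:
  through step 3 (drive(t1,portB,depot)): drop {truck_at(t1,depot)}, keep {pkg_at(p2,hub)}, require {truck_at(t1,portB)}
    → {pkg_at(p2,hub), truck_at(t1,portB)}
  through step 2 (drive(t1,depot,portB)): drop {truck_at(t1,portB)}, keep {pkg_at(p2,hub)}, require {truck_at(t1,depot)}
    → {pkg_at(p2,hub), truck_at(t1,depot)}
  through step 1 (drive(t1,hub,depot)): drop {truck_at(t1,depot)}, keep {pkg_at(p2,hub)}, require {truck_at(t1,hub)}
    → {pkg_at(p2,hub), truck_at(t1,hub)}

== RESULT ==
["pkg_at(p2,hub)", "truck_at(t1,hub)"]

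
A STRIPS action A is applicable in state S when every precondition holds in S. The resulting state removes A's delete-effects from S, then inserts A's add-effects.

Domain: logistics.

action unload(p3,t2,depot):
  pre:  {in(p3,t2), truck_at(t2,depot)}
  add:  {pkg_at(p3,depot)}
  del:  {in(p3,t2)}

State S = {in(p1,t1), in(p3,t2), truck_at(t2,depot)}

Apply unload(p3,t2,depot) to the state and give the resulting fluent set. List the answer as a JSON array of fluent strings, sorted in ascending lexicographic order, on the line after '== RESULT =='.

Progress:
  pre ⊆ S: {in(p3,t2), truck_at(t2,depot)} ⊆ S  — applicable
  S \ del = {in(p1,t1), truck_at(t2,depot)}
  ∪ add   = {in(p1,t1), pkg_at(p3,depot), truck_at(t2,depot)}

== RESULT ==
["in(p1,t1)", "pkg_at(p3,depot)", "truck_at(t2,depot)"]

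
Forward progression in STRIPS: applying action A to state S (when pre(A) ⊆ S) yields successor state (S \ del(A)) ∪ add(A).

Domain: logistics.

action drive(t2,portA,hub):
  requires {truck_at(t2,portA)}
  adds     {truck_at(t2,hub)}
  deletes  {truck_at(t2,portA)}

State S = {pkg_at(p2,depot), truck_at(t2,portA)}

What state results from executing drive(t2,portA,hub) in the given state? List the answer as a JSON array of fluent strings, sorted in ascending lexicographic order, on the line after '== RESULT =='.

Progress:
  pre ⊆ S: {truck_at(t2,portA)} ⊆ S  — applicable
  S \ del = {pkg_at(p2,depot)}
  ∪ add   = {pkg_at(p2,depot), truck_at(t2,hub)}

== RESULT ==
["pkg_at(p2,depot)", "truck_at(t2,hub)"]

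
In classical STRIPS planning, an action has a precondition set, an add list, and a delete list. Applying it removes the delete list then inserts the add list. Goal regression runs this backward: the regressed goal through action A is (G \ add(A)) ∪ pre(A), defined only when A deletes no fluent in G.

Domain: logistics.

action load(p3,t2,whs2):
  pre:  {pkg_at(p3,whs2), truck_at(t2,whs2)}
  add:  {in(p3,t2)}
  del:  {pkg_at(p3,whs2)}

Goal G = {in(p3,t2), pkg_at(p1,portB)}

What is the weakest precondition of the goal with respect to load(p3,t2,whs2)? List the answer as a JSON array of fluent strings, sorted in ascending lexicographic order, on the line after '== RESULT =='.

Regress:
  G ∩ del = {}  (empty — regression defined)
  G \ add = {in(p3,t2), pkg_at(p1,portB)} \ {in(p3,t2)} = {pkg_at(p1,portB)}
  ∪ pre   = {pkg_at(p1,portB)} ∪ {pkg_at(p3,whs2), truck_at(t2,whs2)}
          = {pkg_at(p1,portB), pkg_at(p3,whs2), truck_at(t2,whs2)}

== RESULT ==
["pkg_at(p1,portB)", "pkg_at(p3,whs2)", "truck_at(t2,whs2)"]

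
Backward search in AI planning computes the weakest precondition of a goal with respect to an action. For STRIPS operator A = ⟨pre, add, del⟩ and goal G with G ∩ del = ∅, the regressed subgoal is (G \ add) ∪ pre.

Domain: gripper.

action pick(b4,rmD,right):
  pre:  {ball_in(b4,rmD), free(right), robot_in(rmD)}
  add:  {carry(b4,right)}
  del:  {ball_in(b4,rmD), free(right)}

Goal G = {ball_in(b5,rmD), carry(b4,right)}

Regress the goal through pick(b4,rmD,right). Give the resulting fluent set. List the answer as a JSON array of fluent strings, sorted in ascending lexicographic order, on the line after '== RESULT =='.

Compute (G \ add) ∪ pre:
  G ∩ del = {}  (empty — regression defined)
  G \ add = {ball_in(b5,rmD), carry(b4,right)} \ {carry(b4,right)} = {ball_in(b5,rmD)}
  ∪ pre   = {ball_in(b5,rmD)} ∪ {ball_in(b4,rmD), free(right), robot_in(rmD)}
          = {ball_in(b4,rmD), ball_in(b5,rmD), free(right), robot_in(rmD)}

== RESULT ==
["ball_in(b4,rmD)", "ball_in(b5,rmD)", "free(right)", "robot_in(rmD)"]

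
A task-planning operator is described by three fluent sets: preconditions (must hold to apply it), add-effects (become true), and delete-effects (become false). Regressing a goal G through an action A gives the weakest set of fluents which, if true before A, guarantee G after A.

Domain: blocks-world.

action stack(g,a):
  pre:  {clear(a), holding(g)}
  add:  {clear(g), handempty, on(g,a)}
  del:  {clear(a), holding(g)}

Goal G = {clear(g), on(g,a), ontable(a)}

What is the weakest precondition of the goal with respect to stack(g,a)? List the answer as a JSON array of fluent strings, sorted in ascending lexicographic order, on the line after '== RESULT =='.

Regress:
  G ∩ del = {}  (empty — regression defined)
  G \ add = {clear(g), on(g,a), ontable(a)} \ {clear(g), handempty, on(g,a)} = {ontable(a)}
  ∪ pre   = {ontable(a)} ∪ {clear(a), holding(g)}
          = {clear(a), holding(g), ontable(a)}

== RESULT ==
["clear(a)", "holding(g)", "ontable(a)"]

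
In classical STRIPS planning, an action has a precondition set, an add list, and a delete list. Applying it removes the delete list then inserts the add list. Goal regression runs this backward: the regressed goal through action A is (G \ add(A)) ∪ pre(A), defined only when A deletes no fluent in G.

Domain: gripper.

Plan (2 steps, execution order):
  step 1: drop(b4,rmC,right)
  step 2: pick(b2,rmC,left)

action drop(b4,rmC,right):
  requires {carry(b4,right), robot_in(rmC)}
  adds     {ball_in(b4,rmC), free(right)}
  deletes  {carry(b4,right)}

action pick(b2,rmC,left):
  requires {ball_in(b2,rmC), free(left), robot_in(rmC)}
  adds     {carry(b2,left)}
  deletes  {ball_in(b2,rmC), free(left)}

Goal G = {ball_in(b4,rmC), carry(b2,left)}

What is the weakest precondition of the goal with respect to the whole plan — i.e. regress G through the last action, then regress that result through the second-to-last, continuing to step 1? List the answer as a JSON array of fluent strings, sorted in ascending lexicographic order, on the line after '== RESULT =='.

Work backward from the goal:
  through step 2 (pick(b2,rmC,left)): drop {carry(b2,left)}, keep {ball_in(b4,rmC)}, require {ball_in(b2,rmC), free(left), robot_in(rmC)}
    → {ball_in(b2,rmC), ball_in(b4,rmC), free(left), robot_in(rmC)}
  through step 1 (drop(b4,rmC,right)): drop {ball_in(b4,rmC)}, keep {ball_in(b2,rmC), free(left), robot_in(rmC)}, require {carry(b4,right), robot_in(rmC)}
    → {ball_in(b2,rmC), carry(b4,right), free(left), robot_in(rmC)}

== RESULT ==
["ball_in(b2,rmC)", "carry(b4,right)", "free(left)", "robot_in(rmC)"]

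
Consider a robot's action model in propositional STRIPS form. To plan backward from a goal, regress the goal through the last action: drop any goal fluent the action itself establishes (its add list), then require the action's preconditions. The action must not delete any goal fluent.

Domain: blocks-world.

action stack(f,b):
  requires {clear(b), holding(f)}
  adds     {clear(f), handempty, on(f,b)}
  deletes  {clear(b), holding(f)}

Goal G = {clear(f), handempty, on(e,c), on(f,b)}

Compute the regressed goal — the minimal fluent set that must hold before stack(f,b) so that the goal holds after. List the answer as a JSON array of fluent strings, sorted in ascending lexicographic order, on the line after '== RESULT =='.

Compute (G \ add) ∪ pre:
  G ∩ del = {}  (empty — regression defined)
  G \ add = {clear(f), handempty, on(e,c), on(f,b)} \ {clear(f), handempty, on(f,b)} = {on(e,c)}
  ∪ pre   = {on(e,c)} ∪ {clear(b), holding(f)}
          = {clear(b), holding(f), on(e,c)}

== RESULT ==
["clear(b)", "holding(f)", "on(e,c)"]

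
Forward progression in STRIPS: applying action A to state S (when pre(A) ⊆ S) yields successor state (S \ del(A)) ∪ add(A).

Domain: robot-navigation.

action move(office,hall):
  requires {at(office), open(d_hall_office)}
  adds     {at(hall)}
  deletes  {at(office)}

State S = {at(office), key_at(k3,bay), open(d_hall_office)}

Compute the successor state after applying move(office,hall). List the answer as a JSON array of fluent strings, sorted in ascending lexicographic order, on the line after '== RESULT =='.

Compute (S \ del) ∪ add:
  pre ⊆ S: {at(office), open(d_hall_office)} ⊆ S  — applicable
  S \ del = {key_at(k3,bay), open(d_hall_office)}
  ∪ add   = {at(hall), key_at(k3,bay), open(d_hall_office)}

== RESULT ==
["at(hall)", "key_at(k3,bay)", "open(d_hall_office)"]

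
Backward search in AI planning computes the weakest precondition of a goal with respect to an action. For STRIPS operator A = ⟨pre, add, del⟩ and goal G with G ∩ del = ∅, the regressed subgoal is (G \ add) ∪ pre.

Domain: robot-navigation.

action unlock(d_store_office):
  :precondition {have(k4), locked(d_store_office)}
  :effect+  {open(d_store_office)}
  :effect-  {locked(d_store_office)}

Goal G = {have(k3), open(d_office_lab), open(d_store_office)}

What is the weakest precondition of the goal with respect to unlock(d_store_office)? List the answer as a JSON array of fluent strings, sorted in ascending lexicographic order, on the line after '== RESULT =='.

Compute (G \ add) ∪ pre:
  G ∩ del = {}  (empty — regression defined)
  G \ add = {have(k3), open(d_office_lab), open(d_store_office)} \ {open(d_store_office)} = {have(k3), open(d_office_lab)}
  ∪ pre   = {have(k3), open(d_office_lab)} ∪ {have(k4), locked(d_store_office)}
          = {have(k3), have(k4), locked(d_store_office), open(d_office_lab)}

== RESULT ==
["have(k3)", "have(k4)", "locked(d_store_office)", "open(d_office_lab)"]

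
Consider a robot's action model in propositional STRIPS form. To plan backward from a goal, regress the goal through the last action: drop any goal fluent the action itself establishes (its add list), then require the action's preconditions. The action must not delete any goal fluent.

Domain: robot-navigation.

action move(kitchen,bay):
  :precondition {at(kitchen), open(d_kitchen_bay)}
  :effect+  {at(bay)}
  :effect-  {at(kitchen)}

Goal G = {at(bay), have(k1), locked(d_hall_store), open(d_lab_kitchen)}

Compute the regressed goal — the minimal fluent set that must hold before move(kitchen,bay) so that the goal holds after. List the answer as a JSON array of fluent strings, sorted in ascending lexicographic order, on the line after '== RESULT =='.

Compute (G \ add) ∪ pre:
  G ∩ del = {}  (empty — regression defined)
  G \ add = {at(bay), have(k1), locked(d_hall_store), open(d_lab_kitchen)} \ {at(bay)} = {have(k1), locked(d_hall_store), open(d_lab_kitchen)}
  ∪ pre   = {have(k1), locked(d_hall_store), open(d_lab_kitchen)} ∪ {at(kitchen), open(d_kitchen_bay)}
          = {at(kitchen), have(k1), locked(d_hall_store), open(d_kitchen_bay), open(d_lab_kitchen)}

== RESULT ==
["at(kitchen)", "have(k1)", "locked(d_hall_store)", "open(d_kitchen_bay)", "open(d_lab_kitchen)"]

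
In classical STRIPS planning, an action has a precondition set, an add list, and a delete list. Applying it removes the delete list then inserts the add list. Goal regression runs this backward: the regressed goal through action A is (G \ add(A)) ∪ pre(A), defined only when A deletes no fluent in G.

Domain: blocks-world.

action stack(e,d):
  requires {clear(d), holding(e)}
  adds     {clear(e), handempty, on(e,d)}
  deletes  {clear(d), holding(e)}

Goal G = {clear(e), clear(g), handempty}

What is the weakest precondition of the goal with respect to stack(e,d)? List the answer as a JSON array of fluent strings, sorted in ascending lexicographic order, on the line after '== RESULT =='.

Regress:
  G ∩ del = {}  (empty — regression defined)
  G \ add = {clear(e), clear(g), handempty} \ {clear(e), handempty, on(e,d)} = {clear(g)}
  ∪ pre   = {clear(g)} ∪ {clear(d), holding(e)}
          = {clear(d), clear(g), holding(e)}

== RESULT ==
["clear(d)", "clear(g)", "holding(e)"]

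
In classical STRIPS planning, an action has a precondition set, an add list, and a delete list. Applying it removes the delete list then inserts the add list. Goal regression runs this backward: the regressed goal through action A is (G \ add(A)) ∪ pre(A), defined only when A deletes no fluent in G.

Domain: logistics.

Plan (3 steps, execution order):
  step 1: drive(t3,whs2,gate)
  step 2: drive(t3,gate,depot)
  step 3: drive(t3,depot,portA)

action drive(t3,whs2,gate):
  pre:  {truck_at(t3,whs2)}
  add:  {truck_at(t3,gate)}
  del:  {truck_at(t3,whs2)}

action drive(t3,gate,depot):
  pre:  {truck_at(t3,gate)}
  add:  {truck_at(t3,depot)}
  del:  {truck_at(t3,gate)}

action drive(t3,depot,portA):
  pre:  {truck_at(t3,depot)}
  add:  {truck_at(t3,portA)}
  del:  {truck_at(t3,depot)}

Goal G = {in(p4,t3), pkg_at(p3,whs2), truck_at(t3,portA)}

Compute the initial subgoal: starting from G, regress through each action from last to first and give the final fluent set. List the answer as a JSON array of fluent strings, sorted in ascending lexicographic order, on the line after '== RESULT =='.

Work backward from the goal:
  through step 3 (drive(t3,depot,portA)): drop {truck_at(t3,portA)}, keep {in(p4,t3), pkg_at(p3,whs2)}, require {truck_at(t3,depot)}
    → {in(p4,t3), pkg_at(p3,whs2), truck_at(t3,depot)}
  through step 2 (drive(t3,gate,depot)): drop {truck_at(t3,depot)}, keep {in(p4,t3), pkg_at(p3,whs2)}, require {truck_at(t3,gate)}
    → {in(p4,t3), pkg_at(p3,whs2), truck_at(t3,gate)}
  through step 1 (drive(t3,whs2,gate)): drop {truck_at(t3,gate)}, keep {in(p4,t3), pkg_at(p3,whs2)}, require {truck_at(t3,whs2)}
    → {in(p4,t3), pkg_at(p3,whs2), truck_at(t3,whs2)}

== RESULT ==
["in(p4,t3)", "pkg_at(p3,whs2)", "truck_at(t3,whs2)"]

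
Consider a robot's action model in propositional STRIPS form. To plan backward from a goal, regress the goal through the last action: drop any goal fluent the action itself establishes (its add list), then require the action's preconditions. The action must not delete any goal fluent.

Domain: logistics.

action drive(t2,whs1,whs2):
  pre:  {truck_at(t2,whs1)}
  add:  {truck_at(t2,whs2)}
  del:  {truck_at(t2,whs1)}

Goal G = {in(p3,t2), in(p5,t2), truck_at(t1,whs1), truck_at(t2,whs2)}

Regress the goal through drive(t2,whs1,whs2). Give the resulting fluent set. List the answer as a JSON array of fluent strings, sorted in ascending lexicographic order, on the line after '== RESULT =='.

Regress:
  G ∩ del = {}  (empty — regression defined)
  G \ add = {in(p3,t2), in(p5,t2), truck_at(t1,whs1), truck_at(t2,whs2)} \ {truck_at(t2,whs2)} = {in(p3,t2), in(p5,t2), truck_at(t1,whs1)}
  ∪ pre   = {in(p3,t2), in(p5,t2), truck_at(t1,whs1)} ∪ {truck_at(t2,whs1)}
          = {in(p3,t2), in(p5,t2), truck_at(t1,whs1), truck_at(t2,whs1)}

== RESULT ==
["in(p3,t2)", "in(p5,t2)", "truck_at(t1,whs1)", "truck_at(t2,whs1)"]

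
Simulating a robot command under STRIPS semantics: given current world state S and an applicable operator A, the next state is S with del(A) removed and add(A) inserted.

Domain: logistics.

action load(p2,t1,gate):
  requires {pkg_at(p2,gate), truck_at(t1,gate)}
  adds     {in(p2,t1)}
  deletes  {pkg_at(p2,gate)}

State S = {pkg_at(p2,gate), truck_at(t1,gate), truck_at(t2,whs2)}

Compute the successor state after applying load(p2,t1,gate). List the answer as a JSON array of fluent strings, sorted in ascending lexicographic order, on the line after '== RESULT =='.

Compute (S \ del) ∪ add:
  pre ⊆ S: {pkg_at(p2,gate), truck_at(t1,gate)} ⊆ S  — applicable
  S \ del = {truck_at(t1,gate), truck_at(t2,whs2)}
  ∪ add   = {in(p2,t1), truck_at(t1,gate), truck_at(t2,whs2)}

== RESULT ==
["in(p2,t1)", "truck_at(t1,gate)", "truck_at(t2,whs2)"]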